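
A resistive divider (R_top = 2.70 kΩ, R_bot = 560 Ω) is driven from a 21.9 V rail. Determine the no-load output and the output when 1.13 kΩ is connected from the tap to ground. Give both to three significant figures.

Unloaded: 3.76 V; loaded: 2.67 V

Open-circuit: V = 21.9 × 560/(2700 + 560) = 3.76 V.
With the load, R_bot becomes R_bot‖R_L = 374.4 Ω, so V = 21.9 × 374.4/3074 = 2.67 V.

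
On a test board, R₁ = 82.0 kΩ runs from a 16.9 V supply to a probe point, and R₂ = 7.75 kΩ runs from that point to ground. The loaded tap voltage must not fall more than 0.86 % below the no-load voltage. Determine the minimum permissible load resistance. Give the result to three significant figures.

Output resistance R_th = R₁‖R₂ = (82.0 × 7.75)/89.75 = 7.081 kΩ.
The fractional drop is R_th/(R_th + R_L); requiring this ≤ 0.00860 gives R_L ≥ R_th(1/0.00860 − 1) = 7.081 × 115.3 = 816 kΩ.

R_L(min) ≈ 816 kΩ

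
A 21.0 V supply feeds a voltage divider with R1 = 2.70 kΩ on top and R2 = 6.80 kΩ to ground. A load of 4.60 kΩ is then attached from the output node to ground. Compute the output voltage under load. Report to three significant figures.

V_out ≈ 10.6 V

The load sits in parallel with R2: R2‖R_L = (6.80 × 4.60) / (6.80 + 4.60) = 2.744 kΩ.
V_out = 21.0 × 2.744 / (2.70 + 2.744) = 21.0 × 2.744/5.444 = 10.6 V.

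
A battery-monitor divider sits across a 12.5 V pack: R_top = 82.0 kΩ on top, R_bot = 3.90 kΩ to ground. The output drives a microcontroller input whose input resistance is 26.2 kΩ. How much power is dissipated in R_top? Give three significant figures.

Total resistance from the source is R_top + (R_bot‖R_L) = 85.39 kΩ, so I = 12.5/85.39 kΩ = 0.1464 mA.
P = I²·R_top = (0.1464 mA)² × 82.0 kΩ = 1.76 mW.

P ≈ 1.76 mW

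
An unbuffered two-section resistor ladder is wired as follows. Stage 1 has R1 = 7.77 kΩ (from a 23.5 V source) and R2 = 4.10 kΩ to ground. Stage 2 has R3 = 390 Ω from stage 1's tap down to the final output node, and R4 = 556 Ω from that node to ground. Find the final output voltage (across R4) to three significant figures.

V_out ≈ 1.24 V

Stage 2 presents R3+R4 = 946.0 Ω as a load on stage 1's tap.
Stage 1's lower leg becomes R2‖(R3+R4) = 768.6 Ω, so V_mid = 23.5 × 768.6/8539 = 2.115 V.
Stage 2 is itself unloaded: V_out = V_mid × R4/(R3+R4) = 2.115 × 556/946.0 = 1.24 V.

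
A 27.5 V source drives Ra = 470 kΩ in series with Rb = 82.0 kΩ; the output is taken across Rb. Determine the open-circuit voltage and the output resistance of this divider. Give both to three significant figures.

V_th is the open-circuit tap voltage: 27.5 × 82.0/(470 + 82.0) = 4.09 V.
With the supply zeroed, Ra and Rb appear in parallel from the tap: R_th = Ra‖Rb = (470 × 82.0)/552.0 = 69.8 kΩ.

V_th = 4.09 V, R_th = 69.8 kΩ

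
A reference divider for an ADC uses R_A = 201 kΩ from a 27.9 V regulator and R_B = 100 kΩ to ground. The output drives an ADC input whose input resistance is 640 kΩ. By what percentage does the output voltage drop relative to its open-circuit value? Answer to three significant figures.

9.45 %

Unloaded V = 27.9 × 100/301.0 = 9.2691 V.
Loaded: R_B‖R_L = 86.49 kΩ, giving V = 27.9 × 86.49/287.5 = 8.3933 V.
Drop = (9.2691 − 8.3933) / 9.2691 = 9.45 %.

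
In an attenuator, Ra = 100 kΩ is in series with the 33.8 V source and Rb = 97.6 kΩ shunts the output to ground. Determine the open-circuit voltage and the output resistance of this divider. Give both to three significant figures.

V_th is the open-circuit tap voltage: 33.8 × 97.6/(100 + 97.6) = 16.7 V.
With the supply zeroed, Ra and Rb appear in parallel from the tap: R_th = Ra‖Rb = (100 × 97.6)/197.6 = 49.4 kΩ.

V_th = 16.7 V, R_th = 49.4 kΩ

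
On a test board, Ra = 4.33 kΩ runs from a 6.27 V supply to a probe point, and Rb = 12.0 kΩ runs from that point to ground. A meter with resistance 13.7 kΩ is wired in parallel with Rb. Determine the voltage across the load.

The load sits in parallel with Rb: Rb‖R_L = (12.0 × 13.7) / (12.0 + 13.7) = 6.397 kΩ.
V_out = 6.27 × 6.397 / (4.33 + 6.397) = 6.27 × 6.397/10.73 = 3.74 V.

V_out ≈ 3.74 V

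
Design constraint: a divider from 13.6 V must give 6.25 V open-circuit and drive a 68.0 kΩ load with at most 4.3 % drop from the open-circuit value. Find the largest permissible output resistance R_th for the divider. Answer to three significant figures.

Loading drop = R_th/(R_th + R_L) ≤ 0.0430, so R_th ≤ R_L · ε/(1−ε) = 68.0 kΩ × 0.0430/0.9570 = 3.06 kΩ.
(Any R1, R2 with R2/(R1+R2) = 0.460 and R1‖R2 ≤ 3.06 kΩ will meet the spec.)

R_th ≤ 3.06 kΩ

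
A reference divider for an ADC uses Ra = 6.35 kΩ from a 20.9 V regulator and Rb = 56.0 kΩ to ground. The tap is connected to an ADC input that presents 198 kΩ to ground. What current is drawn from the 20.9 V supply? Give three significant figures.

Rb‖R_L = 43.65 kΩ, so the source sees Ra + Rb‖R_L = 50.00 kΩ.
I = 20.9 V / 50.00 kΩ = 0.418 mA.

I ≈ 0.418 mA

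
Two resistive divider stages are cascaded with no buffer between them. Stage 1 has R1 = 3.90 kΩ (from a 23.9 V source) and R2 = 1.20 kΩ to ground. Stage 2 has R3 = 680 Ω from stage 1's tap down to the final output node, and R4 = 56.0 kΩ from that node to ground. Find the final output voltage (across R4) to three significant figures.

Stage 2 presents R3+R4 = 56680 Ω as a load on stage 1's tap.
Stage 1's lower leg becomes R2‖(R3+R4) = 1175 Ω, so V_mid = 23.9 × 1175/5075 = 5.534 V.
Stage 2 is itself unloaded: V_out = V_mid × R4/(R3+R4) = 5.534 × 56000/56680 = 5.47 V.

V_out ≈ 5.47 V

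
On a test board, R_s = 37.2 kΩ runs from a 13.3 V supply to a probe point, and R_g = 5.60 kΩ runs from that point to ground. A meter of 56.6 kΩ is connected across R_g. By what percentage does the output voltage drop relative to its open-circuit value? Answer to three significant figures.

The divider's output (Thévenin) resistance is R_s‖R_g = 4.867 kΩ.
Fractional drop under load = R_th/(R_th + R_L) = 4.867 / (4.867 + 56.6) = 0.07919.
So the output falls by 7.92 %.

7.92 %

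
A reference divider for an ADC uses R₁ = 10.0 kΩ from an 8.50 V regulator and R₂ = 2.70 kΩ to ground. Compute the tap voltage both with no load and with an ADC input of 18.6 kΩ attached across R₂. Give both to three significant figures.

Open-circuit: V = 8.50 × 2.70/(10.0 + 2.70) = 1.81 V.
With the load, R₂ becomes R₂‖R_L = 2.358 kΩ, so V = 8.50 × 2.358/12.36 = 1.62 V.

Unloaded: 1.81 V; loaded: 1.62 V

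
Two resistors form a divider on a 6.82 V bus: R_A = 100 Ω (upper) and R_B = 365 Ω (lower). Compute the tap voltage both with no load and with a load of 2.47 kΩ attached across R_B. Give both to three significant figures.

Unloaded: 5.35 V; loaded: 5.19 V

Open-circuit: V = 6.82 × 365/(100 + 365) = 5.35 V.
With the load, R_B becomes R_B‖R_L = 318.0 Ω, so V = 6.82 × 318.0/418.0 = 5.19 V.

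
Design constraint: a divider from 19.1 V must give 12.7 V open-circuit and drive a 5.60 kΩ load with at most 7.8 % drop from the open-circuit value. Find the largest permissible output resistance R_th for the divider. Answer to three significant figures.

Loading drop = R_th/(R_th + R_L) ≤ 0.0780, so R_th ≤ R_L · ε/(1−ε) = 5.60 kΩ × 0.0780/0.9220 = 474 Ω.
(Any R1, R2 with R2/(R1+R2) = 0.665 and R1‖R2 ≤ 474 Ω will meet the spec.)

R_th ≤ 474 Ω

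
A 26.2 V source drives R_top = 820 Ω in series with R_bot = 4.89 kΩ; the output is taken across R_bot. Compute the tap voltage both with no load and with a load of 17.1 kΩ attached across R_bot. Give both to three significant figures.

Unloaded: 22.4 V; loaded: 21.6 V

Open-circuit: V = 26.2 × 4890/(820 + 4890) = 22.4 V.
With the load, R_bot becomes R_bot‖R_L = 3803 Ω, so V = 26.2 × 3803/4623 = 21.6 V.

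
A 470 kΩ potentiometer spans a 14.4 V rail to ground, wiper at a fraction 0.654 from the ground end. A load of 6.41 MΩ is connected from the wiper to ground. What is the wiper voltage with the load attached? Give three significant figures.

V ≈ 9.26 V

The wiper splits the pot into (1−α)R = 162.6 kΩ above and αR = 307.4 kΩ below.
Lower section ‖ load = 293.3 kΩ.
V_wiper = 14.4 × 293.3/(162.6 + 293.3) = 9.26 V.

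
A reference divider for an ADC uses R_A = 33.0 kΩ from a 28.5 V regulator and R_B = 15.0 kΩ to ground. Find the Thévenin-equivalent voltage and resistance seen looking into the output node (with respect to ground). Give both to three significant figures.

V_th = 8.91 V, R_th = 10.3 kΩ

V_th is the open-circuit tap voltage: 28.5 × 15.0/(33.0 + 15.0) = 8.91 V.
With the supply zeroed, R_A and R_B appear in parallel from the tap: R_th = R_A‖R_B = (33.0 × 15.0)/48.00 = 10.3 kΩ.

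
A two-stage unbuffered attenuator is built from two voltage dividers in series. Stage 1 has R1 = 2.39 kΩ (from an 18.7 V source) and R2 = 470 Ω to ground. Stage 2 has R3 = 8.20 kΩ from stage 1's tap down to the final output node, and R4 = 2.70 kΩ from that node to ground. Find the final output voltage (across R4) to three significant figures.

Stage 2 presents R3+R4 = 10900 Ω as a load on stage 1's tap.
Stage 1's lower leg becomes R2‖(R3+R4) = 450.6 Ω, so V_mid = 18.7 × 450.6/2841 = 2.966 V.
Stage 2 is itself unloaded: V_out = V_mid × R4/(R3+R4) = 2.966 × 2700/10900 = 0.735 V.

V_out ≈ 0.735 V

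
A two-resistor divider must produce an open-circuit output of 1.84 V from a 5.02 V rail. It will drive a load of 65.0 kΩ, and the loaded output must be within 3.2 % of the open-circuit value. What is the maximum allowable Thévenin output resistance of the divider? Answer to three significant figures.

Loading drop = R_th/(R_th + R_L) ≤ 0.0320, so R_th ≤ R_L · ε/(1−ε) = 65.0 kΩ × 0.0320/0.9680 = 2.15 kΩ.

R_th ≤ 2.15 kΩ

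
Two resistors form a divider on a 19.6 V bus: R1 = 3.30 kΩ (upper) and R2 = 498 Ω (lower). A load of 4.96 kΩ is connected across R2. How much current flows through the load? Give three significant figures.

R2‖R_L = 452.6 Ω; V_out = 19.6 × 452.6/3753 = 2.364 V.
I_L = V_out / R_L = 2.364 / 4.96 kΩ = 0.477 mA.

I_L ≈ 0.477 mA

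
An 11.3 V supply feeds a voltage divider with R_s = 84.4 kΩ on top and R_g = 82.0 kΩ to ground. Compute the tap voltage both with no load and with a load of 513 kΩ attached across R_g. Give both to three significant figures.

Open-circuit: V = 11.3 × 82.0/(84.4 + 82.0) = 5.57 V.
With the load, R_g becomes R_g‖R_L = 70.70 kΩ, so V = 11.3 × 70.70/155.1 = 5.15 V.

Unloaded: 5.57 V; loaded: 5.15 V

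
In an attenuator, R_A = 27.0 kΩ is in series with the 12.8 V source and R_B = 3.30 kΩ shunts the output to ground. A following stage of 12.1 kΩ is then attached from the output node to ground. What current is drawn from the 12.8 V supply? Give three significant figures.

R_B‖R_L = 2.593 kΩ, so the source sees R_A + R_B‖R_L = 29.59 kΩ.
I = 12.8 V / 29.59 kΩ = 0.433 mA.

I ≈ 0.433 mA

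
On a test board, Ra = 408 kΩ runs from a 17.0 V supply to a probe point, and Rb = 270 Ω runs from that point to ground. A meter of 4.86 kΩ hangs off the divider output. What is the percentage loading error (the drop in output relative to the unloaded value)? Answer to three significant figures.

The divider's output (Thévenin) resistance is Ra‖Rb = 269.8 Ω.
Fractional drop under load = R_th/(R_th + R_L) = 269.8 / (269.8 + 4860) = 0.05260.
So the output falls by 5.26 %.

5.26 %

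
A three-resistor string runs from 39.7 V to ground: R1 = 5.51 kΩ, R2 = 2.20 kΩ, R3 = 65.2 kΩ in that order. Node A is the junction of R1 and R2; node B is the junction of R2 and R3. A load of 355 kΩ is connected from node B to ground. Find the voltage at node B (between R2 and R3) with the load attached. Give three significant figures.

V ≈ 34.8 V

At node B, R3 is in parallel with the load: R3‖R_L = 55.08 kΩ.
Below node A the resistance is R2 + (R3‖R_L) = 57.28 kΩ, so V_A = 39.7 × 57.28/62.79 = 36.22 V.
Then V_B = V_A × (R3‖R_L)/(R2 + R3‖R_L) = 36.22 × 55.08/57.28 = 34.8 V.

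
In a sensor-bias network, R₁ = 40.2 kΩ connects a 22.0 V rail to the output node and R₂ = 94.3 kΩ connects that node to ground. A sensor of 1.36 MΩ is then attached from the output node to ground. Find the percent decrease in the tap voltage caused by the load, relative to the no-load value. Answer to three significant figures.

2.03 %

The divider's output (Thévenin) resistance is R₁‖R₂ = 28.18 kΩ.
Fractional drop under load = R_th/(R_th + R_L) = 28.18 / (28.18 + 1360) = 0.02030.
So the output falls by 2.03 %.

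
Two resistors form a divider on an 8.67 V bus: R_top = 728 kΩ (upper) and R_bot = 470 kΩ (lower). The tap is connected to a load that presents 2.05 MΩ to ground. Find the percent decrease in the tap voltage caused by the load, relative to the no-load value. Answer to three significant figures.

The divider's output (Thévenin) resistance is R_top‖R_bot = 285.6 kΩ.
Fractional drop under load = R_th/(R_th + R_L) = 285.6 / (285.6 + 2050) = 0.1223.
So the output falls by 12.2 %.

12.2 %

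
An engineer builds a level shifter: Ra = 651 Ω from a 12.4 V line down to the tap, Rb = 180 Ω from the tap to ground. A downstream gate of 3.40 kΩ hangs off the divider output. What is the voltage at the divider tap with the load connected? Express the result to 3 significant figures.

The load sits in parallel with Rb: Rb‖R_L = (180 × 3400) / (180 + 3400) = 170.9 Ω.
V_out = 12.4 × 170.9 / (651 + 170.9) = 12.4 × 170.9/821.9 = 2.58 V.
(Unloaded it would have been 2.69 V.)

V_out ≈ 2.58 V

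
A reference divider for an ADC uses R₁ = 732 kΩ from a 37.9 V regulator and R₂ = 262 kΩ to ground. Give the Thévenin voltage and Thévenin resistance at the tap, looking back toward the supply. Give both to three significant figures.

V_th is the open-circuit tap voltage: 37.9 × 262/(732 + 262) = 9.99 V.
With the supply zeroed, R₁ and R₂ appear in parallel from the tap: R_th = R₁‖R₂ = (732 × 262)/994.0 = 193 kΩ.

V_th = 9.99 V, R_th = 193 kΩ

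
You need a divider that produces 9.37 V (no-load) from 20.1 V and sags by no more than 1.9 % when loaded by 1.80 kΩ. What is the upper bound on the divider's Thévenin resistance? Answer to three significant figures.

Loading drop = R_th/(R_th + R_L) ≤ 0.0190, so R_th ≤ R_L · ε/(1−ε) = 1.80 kΩ × 0.0190/0.9810 = 34.9 Ω.

R_th ≤ 34.9 Ω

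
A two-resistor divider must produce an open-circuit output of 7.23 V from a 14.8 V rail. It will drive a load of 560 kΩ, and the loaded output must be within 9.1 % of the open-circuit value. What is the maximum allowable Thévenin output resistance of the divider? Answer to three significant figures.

Loading drop = R_th/(R_th + R_L) ≤ 0.0910, so R_th ≤ R_L · ε/(1−ε) = 560 kΩ × 0.0910/0.9090 = 56.1 kΩ.

R_th ≤ 56.1 kΩ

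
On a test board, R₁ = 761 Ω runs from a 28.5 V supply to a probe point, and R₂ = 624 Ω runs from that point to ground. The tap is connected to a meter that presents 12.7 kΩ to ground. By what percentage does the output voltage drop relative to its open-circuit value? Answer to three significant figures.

The divider's output (Thévenin) resistance is R₁‖R₂ = 342.9 Ω.
Fractional drop under load = R_th/(R_th + R_L) = 342.9 / (342.9 + 12700) = 0.02629.
So the output falls by 2.63 %.

2.63 %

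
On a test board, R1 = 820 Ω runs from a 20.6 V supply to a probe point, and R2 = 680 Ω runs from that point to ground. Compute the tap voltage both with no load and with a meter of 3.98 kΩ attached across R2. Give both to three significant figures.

Unloaded: 9.34 V; loaded: 8.54 V

Open-circuit: V = 20.6 × 680/(820 + 680) = 9.34 V.
With the load, R2 becomes R2‖R_L = 580.8 Ω, so V = 20.6 × 580.8/1401 = 8.54 V.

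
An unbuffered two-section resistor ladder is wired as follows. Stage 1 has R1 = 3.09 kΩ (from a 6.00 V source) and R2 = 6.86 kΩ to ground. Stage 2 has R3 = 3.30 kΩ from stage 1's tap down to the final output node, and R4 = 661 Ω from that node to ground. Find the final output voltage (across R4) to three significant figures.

V_out ≈ 0.449 V

Stage 2 presents R3+R4 = 3961 Ω as a load on stage 1's tap.
Stage 1's lower leg becomes R2‖(R3+R4) = 2511 Ω, so V_mid = 6.00 × 2511/5601 = 2.690 V.
Stage 2 is itself unloaded: V_out = V_mid × R4/(R3+R4) = 2.690 × 661/3961 = 0.449 V.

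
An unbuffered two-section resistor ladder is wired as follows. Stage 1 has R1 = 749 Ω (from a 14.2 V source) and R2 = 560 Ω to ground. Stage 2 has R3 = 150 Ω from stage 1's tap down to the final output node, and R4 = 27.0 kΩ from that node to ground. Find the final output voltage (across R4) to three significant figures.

V_out ≈ 5.97 V

Stage 2 presents R3+R4 = 27150 Ω as a load on stage 1's tap.
Stage 1's lower leg becomes R2‖(R3+R4) = 548.7 Ω, so V_mid = 14.2 × 548.7/1298 = 6.004 V.
Stage 2 is itself unloaded: V_out = V_mid × R4/(R3+R4) = 6.004 × 27000/27150 = 5.97 V.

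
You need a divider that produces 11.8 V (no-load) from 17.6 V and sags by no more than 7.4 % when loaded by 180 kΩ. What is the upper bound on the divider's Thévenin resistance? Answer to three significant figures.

Loading drop = R_th/(R_th + R_L) ≤ 0.0740, so R_th ≤ R_L · ε/(1−ε) = 180 kΩ × 0.0740/0.9260 = 14.4 kΩ.
(Any R1, R2 with R2/(R1+R2) = 0.670 and R1‖R2 ≤ 14.4 kΩ will meet the spec.)

R_th ≤ 14.4 kΩ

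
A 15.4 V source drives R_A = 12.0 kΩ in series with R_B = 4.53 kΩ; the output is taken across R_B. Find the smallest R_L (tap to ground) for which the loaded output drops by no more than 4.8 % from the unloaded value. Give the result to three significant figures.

R_L(min) ≈ 65.2 kΩ

Output resistance R_th = R_A‖R_B = (12.0 × 4.53)/16.53 = 3.289 kΩ.
The fractional drop is R_th/(R_th + R_L); requiring this ≤ 0.0480 gives R_L ≥ R_th(1/0.0480 − 1) = 3.289 × 19.83 = 65.2 kΩ.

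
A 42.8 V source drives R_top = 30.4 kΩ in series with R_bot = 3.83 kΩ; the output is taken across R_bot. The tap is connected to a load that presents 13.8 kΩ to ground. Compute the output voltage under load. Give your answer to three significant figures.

V_out ≈ 3.84 V

The load sits in parallel with R_bot: R_bot‖R_L = (3.83 × 13.8) / (3.83 + 13.8) = 2.998 kΩ.
V_out = 42.8 × 2.998 / (30.4 + 2.998) = 42.8 × 2.998/33.40 = 3.84 V.
(Unloaded it would have been 4.79 V.)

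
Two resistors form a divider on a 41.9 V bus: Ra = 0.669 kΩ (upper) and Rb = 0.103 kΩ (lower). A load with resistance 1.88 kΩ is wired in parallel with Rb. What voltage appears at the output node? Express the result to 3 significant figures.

The load sits in parallel with Rb: Rb‖R_L = (103 × 1880) / (103 + 1880) = 97.65 Ω.
V_out = 41.9 × 97.65 / (669 + 97.65) = 41.9 × 97.65/766.7 = 5.34 V.
(Unloaded it would have been 5.59 V.)

V_out ≈ 5.34 V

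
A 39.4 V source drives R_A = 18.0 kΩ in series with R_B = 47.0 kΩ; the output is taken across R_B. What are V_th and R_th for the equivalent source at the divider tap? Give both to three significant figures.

V_th = 28.5 V, R_th = 13.0 kΩ

V_th is the open-circuit tap voltage: 39.4 × 47.0/(18.0 + 47.0) = 28.5 V.
With the supply zeroed, R_A and R_B appear in parallel from the tap: R_th = R_A‖R_B = (18.0 × 47.0)/65.00 = 13.0 kΩ.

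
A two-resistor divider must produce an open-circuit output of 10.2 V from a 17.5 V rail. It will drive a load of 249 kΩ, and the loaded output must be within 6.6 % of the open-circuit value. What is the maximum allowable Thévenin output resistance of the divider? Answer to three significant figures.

Loading drop = R_th/(R_th + R_L) ≤ 0.0660, so R_th ≤ R_L · ε/(1−ε) = 249 kΩ × 0.0660/0.9340 = 17.6 kΩ.
(Any R1, R2 with R2/(R1+R2) = 0.583 and R1‖R2 ≤ 17.6 kΩ will meet the spec.)

R_th ≤ 17.6 kΩ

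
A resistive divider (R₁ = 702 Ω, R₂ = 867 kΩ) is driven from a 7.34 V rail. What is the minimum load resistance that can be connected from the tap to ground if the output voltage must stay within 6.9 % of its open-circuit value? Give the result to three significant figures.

R_L(min) ≈ 9.46 kΩ

Output resistance R_th = R₁‖R₂ = (702 × 867000)/867700 = 701.4 Ω.
The fractional drop is R_th/(R_th + R_L); requiring this ≤ 0.0690 gives R_L ≥ R_th(1/0.0690 − 1) = 701.4 × 13.49 = 9.46 kΩ.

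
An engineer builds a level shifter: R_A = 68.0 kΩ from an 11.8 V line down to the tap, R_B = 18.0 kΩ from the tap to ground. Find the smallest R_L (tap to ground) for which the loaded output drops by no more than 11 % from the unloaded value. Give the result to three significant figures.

Output resistance R_th = R_A‖R_B = (68.0 × 18.0)/86.00 = 14.23 kΩ.
The fractional drop is R_th/(R_th + R_L); requiring this ≤ 0.110 gives R_L ≥ R_th(1/0.110 − 1) = 14.23 × 8.091 = 115 kΩ.

R_L(min) ≈ 115 kΩ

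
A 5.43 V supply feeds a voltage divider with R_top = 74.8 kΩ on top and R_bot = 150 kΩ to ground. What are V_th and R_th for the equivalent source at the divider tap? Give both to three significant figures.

V_th = 3.62 V, R_th = 49.9 kΩ

V_th is the open-circuit tap voltage: 5.43 × 150/(74.8 + 150) = 3.62 V.
With the supply zeroed, R_top and R_bot appear in parallel from the tap: R_th = R_top‖R_bot = (74.8 × 150)/224.8 = 49.9 kΩ.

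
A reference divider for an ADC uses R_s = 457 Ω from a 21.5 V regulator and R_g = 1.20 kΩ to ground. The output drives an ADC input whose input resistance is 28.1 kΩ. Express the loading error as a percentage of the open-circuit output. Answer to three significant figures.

The divider's output (Thévenin) resistance is R_s‖R_g = 331.0 Ω.
Fractional drop under load = R_th/(R_th + R_L) = 331.0 / (331.0 + 28100) = 0.01164.
So the output falls by 1.16 %.

1.16 %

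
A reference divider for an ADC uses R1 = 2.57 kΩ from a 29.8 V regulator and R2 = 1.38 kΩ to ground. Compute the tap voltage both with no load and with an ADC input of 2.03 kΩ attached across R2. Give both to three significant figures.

Open-circuit: V = 29.8 × 1.38/(2.57 + 1.38) = 10.4 V.
With the load, R2 becomes R2‖R_L = 0.8215 kΩ, so V = 29.8 × 0.8215/3.392 = 7.22 V.

Unloaded: 10.4 V; loaded: 7.22 V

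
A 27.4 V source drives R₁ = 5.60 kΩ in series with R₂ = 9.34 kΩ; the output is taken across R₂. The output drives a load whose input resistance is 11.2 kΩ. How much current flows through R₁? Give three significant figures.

R₂‖R_L = 5.093 kΩ, so the source sees R₁ + R₂‖R_L = 10.69 kΩ.
I = 27.4 V / 10.69 kΩ = 2.56 mA.

I ≈ 2.56 mA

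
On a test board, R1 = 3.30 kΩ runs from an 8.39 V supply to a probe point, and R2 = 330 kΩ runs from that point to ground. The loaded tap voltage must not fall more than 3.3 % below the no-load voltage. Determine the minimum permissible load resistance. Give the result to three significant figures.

R_L(min) ≈ 95.7 kΩ

Output resistance R_th = R1‖R2 = (3.30 × 330)/333.3 = 3.267 kΩ.
The fractional drop is R_th/(R_th + R_L); requiring this ≤ 0.0330 gives R_L ≥ R_th(1/0.0330 − 1) = 3.267 × 29.30 = 95.7 kΩ.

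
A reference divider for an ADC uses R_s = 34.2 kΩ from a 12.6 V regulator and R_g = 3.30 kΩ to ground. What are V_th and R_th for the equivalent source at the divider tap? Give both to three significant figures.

V_th = 1.11 V, R_th = 3.01 kΩ

V_th is the open-circuit tap voltage: 12.6 × 3.30/(34.2 + 3.30) = 1.11 V.
With the supply zeroed, R_s and R_g appear in parallel from the tap: R_th = R_s‖R_g = (34.2 × 3.30)/37.50 = 3.01 kΩ.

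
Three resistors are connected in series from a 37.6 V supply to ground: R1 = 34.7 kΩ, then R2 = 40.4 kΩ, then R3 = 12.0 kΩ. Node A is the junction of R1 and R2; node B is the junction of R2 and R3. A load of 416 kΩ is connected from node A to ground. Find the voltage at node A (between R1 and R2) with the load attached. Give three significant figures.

V ≈ 21.5 V

Below node A the series string R2+R3 = 52.40 kΩ sits in parallel with the 416 kΩ load: 46.54 kΩ.
V_A = 37.6 × 46.54/(34.7 + 46.54) = 21.5 V.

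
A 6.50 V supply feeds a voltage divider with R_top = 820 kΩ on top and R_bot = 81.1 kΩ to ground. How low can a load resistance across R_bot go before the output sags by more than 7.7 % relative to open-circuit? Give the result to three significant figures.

Output resistance R_th = R_top‖R_bot = (820 × 81.1)/901.1 = 73.80 kΩ.
The fractional drop is R_th/(R_th + R_L); requiring this ≤ 0.0770 gives R_L ≥ R_th(1/0.0770 − 1) = 73.80 × 11.99 = 885 kΩ.

R_L(min) ≈ 885 kΩ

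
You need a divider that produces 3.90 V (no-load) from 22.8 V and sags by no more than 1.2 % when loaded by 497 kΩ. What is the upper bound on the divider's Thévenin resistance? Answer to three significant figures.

R_th ≤ 6.04 kΩ

Loading drop = R_th/(R_th + R_L) ≤ 0.0120, so R_th ≤ R_L · ε/(1−ε) = 497 kΩ × 0.0120/0.9880 = 6.04 kΩ.
(Any R1, R2 with R2/(R1+R2) = 0.171 and R1‖R2 ≤ 6.04 kΩ will meet the spec.)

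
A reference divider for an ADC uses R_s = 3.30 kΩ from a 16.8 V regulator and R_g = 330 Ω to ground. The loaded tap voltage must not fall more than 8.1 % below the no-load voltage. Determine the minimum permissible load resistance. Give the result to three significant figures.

R_L(min) ≈ 3.40 kΩ

Output resistance R_th = R_s‖R_g = (3300 × 330)/3630 = 300.0 Ω.
The fractional drop is R_th/(R_th + R_L); requiring this ≤ 0.0810 gives R_L ≥ R_th(1/0.0810 − 1) = 300.0 × 11.35 = 3.40 kΩ.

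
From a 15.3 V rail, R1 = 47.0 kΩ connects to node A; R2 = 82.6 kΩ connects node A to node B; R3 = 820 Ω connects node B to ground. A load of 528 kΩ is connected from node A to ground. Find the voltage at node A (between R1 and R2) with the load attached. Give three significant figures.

Below node A the series string R2+R3 = 83420 Ω sits in parallel with the 528000 Ω load: 72040 Ω.
V_A = 15.3 × 72040/(47000 + 72040) = 9.26 V.

V ≈ 9.26 V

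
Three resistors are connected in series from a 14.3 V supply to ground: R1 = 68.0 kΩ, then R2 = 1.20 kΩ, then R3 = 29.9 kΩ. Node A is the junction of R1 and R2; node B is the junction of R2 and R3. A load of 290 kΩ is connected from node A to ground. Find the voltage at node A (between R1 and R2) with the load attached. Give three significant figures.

Below node A the series string R2+R3 = 31.10 kΩ sits in parallel with the 290 kΩ load: 28.09 kΩ.
V_A = 14.3 × 28.09/(68.0 + 28.09) = 4.18 V.

V ≈ 4.18 V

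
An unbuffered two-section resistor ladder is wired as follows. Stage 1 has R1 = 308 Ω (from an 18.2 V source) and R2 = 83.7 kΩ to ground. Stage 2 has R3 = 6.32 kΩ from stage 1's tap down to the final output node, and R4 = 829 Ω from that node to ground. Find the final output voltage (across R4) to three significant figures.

Stage 2 presents R3+R4 = 7149 Ω as a load on stage 1's tap.
Stage 1's lower leg becomes R2‖(R3+R4) = 6586 Ω, so V_mid = 18.2 × 6586/6894 = 17.39 V.
Stage 2 is itself unloaded: V_out = V_mid × R4/(R3+R4) = 17.39 × 829/7149 = 2.02 V.

V_out ≈ 2.02 V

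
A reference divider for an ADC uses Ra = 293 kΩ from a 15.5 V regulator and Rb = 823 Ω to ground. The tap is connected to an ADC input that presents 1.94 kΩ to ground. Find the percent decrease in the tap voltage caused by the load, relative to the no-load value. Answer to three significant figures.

Unloaded V = 15.5 × 823/293800 = 0.04342 V.
Loaded: Rb‖R_L = 577.9 Ω, giving V = 15.5 × 577.9/293600 = 0.03051 V.
Drop = (0.04342 − 0.03051) / 0.04342 = 29.7 %.

29.7 %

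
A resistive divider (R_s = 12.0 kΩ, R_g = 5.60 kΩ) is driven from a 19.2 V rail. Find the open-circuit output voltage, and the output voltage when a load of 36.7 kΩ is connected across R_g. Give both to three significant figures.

Open-circuit: V = 19.2 × 5.60/(12.0 + 5.60) = 6.11 V.
With the load, R_g becomes R_g‖R_L = 4.859 kΩ, so V = 19.2 × 4.859/16.86 = 5.53 V.

Unloaded: 6.11 V; loaded: 5.53 V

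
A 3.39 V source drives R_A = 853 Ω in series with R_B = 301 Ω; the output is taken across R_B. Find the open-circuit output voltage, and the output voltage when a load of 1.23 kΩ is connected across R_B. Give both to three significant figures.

Open-circuit: V = 3.39 × 301/(853 + 301) = 0.884 V.
With the load, R_B becomes R_B‖R_L = 241.8 Ω, so V = 3.39 × 241.8/1095 = 0.749 V.

Unloaded: 0.884 V; loaded: 0.749 V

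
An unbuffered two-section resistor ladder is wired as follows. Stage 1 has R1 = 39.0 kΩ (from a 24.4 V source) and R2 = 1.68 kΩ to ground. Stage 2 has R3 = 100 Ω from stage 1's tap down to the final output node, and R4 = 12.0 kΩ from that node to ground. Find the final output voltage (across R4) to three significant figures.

V_out ≈ 0.882 V

Stage 2 presents R3+R4 = 12100 Ω as a load on stage 1's tap.
Stage 1's lower leg becomes R2‖(R3+R4) = 1475 Ω, so V_mid = 24.4 × 1475/40480 = 0.8893 V.
Stage 2 is itself unloaded: V_out = V_mid × R4/(R3+R4) = 0.8893 × 12000/12100 = 0.882 V.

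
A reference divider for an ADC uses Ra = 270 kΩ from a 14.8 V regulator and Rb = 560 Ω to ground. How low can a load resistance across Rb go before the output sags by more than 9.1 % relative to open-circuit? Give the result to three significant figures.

R_L(min) ≈ 5.58 kΩ

Output resistance R_th = Ra‖Rb = (270000 × 560)/270600 = 558.8 Ω.
The fractional drop is R_th/(R_th + R_L); requiring this ≤ 0.0910 gives R_L ≥ R_th(1/0.0910 − 1) = 558.8 × 9.989 = 5.58 kΩ.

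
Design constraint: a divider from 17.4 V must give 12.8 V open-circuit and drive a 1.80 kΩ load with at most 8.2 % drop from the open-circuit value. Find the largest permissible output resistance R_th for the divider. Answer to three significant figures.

Loading drop = R_th/(R_th + R_L) ≤ 0.0820, so R_th ≤ R_L · ε/(1−ε) = 1.80 kΩ × 0.0820/0.9180 = 161 Ω.

R_th ≤ 161 Ω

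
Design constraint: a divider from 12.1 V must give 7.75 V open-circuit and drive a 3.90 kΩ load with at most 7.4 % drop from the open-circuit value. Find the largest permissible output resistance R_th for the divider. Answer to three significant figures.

R_th ≤ 312 Ω

Loading drop = R_th/(R_th + R_L) ≤ 0.0740, so R_th ≤ R_L · ε/(1−ε) = 3.90 kΩ × 0.0740/0.9260 = 312 Ω.
(Any R1, R2 with R2/(R1+R2) = 0.640 and R1‖R2 ≤ 312 Ω will meet the spec.)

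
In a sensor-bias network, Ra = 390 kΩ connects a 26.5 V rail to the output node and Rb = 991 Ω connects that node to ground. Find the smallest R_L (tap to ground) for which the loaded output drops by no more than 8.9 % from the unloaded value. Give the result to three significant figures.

R_L(min) ≈ 10.1 kΩ

Output resistance R_th = Ra‖Rb = (390000 × 991)/391000 = 988.5 Ω.
The fractional drop is R_th/(R_th + R_L); requiring this ≤ 0.0890 gives R_L ≥ R_th(1/0.0890 − 1) = 988.5 × 10.24 = 10.1 kΩ.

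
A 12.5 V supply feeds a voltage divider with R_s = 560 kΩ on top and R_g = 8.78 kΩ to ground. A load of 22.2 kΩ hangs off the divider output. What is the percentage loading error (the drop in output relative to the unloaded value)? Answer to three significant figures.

28.0 %

The divider's output (Thévenin) resistance is R_s‖R_g = 8.644 kΩ.
Fractional drop under load = R_th/(R_th + R_L) = 8.644 / (8.644 + 22.2) = 0.2803.
So the output falls by 28.0 %.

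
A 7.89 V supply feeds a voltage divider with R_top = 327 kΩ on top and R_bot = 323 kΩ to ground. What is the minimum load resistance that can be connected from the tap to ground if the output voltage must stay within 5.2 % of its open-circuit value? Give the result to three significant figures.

Output resistance R_th = R_top‖R_bot = (327 × 323)/650.0 = 162.5 kΩ.
The fractional drop is R_th/(R_th + R_L); requiring this ≤ 0.0520 gives R_L ≥ R_th(1/0.0520 − 1) = 162.5 × 18.23 = 2.96 MΩ.

R_L(min) ≈ 2.96 MΩ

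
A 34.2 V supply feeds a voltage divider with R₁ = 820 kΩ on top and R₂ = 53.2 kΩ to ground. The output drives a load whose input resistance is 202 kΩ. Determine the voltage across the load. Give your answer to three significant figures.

V_out ≈ 1.67 V

The load sits in parallel with R₂: R₂‖R_L = (53.2 × 202) / (53.2 + 202) = 42.11 kΩ.
V_out = 34.2 × 42.11 / (820 + 42.11) = 34.2 × 42.11/862.1 = 1.67 V.
(Unloaded it would have been 2.08 V.)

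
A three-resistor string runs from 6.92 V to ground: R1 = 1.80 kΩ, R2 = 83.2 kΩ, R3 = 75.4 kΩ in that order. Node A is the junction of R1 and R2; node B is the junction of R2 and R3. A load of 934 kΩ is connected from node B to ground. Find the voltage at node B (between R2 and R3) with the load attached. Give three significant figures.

At node B, R3 is in parallel with the load: R3‖R_L = 69.77 kΩ.
Below node A the resistance is R2 + (R3‖R_L) = 153.0 kΩ, so V_A = 6.92 × 153.0/154.8 = 6.840 V.
Then V_B = V_A × (R3‖R_L)/(R2 + R3‖R_L) = 6.840 × 69.77/153.0 = 3.12 V.

V ≈ 3.12 V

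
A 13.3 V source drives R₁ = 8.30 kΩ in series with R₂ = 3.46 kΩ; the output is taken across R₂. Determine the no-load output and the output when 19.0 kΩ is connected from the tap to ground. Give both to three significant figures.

Unloaded: 3.91 V; loaded: 3.47 V

Open-circuit: V = 13.3 × 3.46/(8.30 + 3.46) = 3.91 V.
With the load, R₂ becomes R₂‖R_L = 2.927 kΩ, so V = 13.3 × 2.927/11.23 = 3.47 V.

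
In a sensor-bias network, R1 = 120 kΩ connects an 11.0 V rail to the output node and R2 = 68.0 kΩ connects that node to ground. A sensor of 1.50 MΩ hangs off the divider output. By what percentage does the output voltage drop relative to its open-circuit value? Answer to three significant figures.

2.81 %

The divider's output (Thévenin) resistance is R1‖R2 = 43.40 kΩ.
Fractional drop under load = R_th/(R_th + R_L) = 43.40 / (43.40 + 1500) = 0.02812.
So the output falls by 2.81 %.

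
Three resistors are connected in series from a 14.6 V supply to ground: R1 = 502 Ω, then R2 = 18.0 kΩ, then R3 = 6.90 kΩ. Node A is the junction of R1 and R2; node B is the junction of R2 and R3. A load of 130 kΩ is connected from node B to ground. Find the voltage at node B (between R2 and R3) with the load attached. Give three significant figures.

V ≈ 3.82 V

At node B, R3 is in parallel with the load: R3‖R_L = 6552 Ω.
Below node A the resistance is R2 + (R3‖R_L) = 24550 Ω, so V_A = 14.6 × 24550/25050 = 14.31 V.
Then V_B = V_A × (R3‖R_L)/(R2 + R3‖R_L) = 14.31 × 6552/24550 = 3.82 V.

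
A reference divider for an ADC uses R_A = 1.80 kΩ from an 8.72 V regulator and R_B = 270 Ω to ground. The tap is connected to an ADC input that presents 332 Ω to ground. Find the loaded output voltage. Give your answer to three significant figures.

V_out ≈ 0.666 V

The load sits in parallel with R_B: R_B‖R_L = (270 × 332) / (270 + 332) = 148.9 Ω.
V_out = 8.72 × 148.9 / (1800 + 148.9) = 8.72 × 148.9/1949 = 0.666 V.
(Unloaded it would have been 1.14 V.)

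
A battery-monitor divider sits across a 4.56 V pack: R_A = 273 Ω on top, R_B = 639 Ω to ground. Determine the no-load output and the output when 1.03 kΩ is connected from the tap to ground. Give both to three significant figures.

Unloaded: 3.19 V; loaded: 2.69 V

Open-circuit: V = 4.56 × 639/(273 + 639) = 3.19 V.
With the load, R_B becomes R_B‖R_L = 394.3 Ω, so V = 4.56 × 394.3/667.3 = 2.69 V.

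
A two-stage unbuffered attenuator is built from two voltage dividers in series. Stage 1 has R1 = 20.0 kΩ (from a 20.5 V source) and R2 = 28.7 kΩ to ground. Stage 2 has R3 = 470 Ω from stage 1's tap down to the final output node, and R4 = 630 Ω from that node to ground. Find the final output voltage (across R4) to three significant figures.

V_out ≈ 0.591 V

Stage 2 presents R3+R4 = 1100 Ω as a load on stage 1's tap.
Stage 1's lower leg becomes R2‖(R3+R4) = 1059 Ω, so V_mid = 20.5 × 1059/21060 = 1.031 V.
Stage 2 is itself unloaded: V_out = V_mid × R4/(R3+R4) = 1.031 × 630/1100 = 0.591 V.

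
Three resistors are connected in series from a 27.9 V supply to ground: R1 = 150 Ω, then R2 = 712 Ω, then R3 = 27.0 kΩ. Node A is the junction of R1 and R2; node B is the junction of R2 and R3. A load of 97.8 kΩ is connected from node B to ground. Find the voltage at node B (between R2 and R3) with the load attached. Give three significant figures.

At node B, R3 is in parallel with the load: R3‖R_L = 21160 Ω.
Below node A the resistance is R2 + (R3‖R_L) = 21870 Ω, so V_A = 27.9 × 21870/22020 = 27.71 V.
Then V_B = V_A × (R3‖R_L)/(R2 + R3‖R_L) = 27.71 × 21160/21870 = 26.8 V.

V ≈ 26.8 V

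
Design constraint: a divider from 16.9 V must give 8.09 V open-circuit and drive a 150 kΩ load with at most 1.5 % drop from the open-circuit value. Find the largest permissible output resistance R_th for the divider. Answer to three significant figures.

Loading drop = R_th/(R_th + R_L) ≤ 0.0150, so R_th ≤ R_L · ε/(1−ε) = 150 kΩ × 0.0150/0.9850 = 2.28 kΩ.

R_th ≤ 2.28 kΩ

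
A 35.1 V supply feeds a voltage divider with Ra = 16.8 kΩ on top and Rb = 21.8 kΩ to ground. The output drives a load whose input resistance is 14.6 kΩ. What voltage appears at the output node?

V_out ≈ 12.0 V

The load sits in parallel with Rb: Rb‖R_L = (21.8 × 14.6) / (21.8 + 14.6) = 8.744 kΩ.
V_out = 35.1 × 8.744 / (16.8 + 8.744) = 35.1 × 8.744/25.54 = 12.0 V.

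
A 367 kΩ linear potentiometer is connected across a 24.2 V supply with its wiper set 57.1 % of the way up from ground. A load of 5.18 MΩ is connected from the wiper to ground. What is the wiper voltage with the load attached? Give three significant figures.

V ≈ 13.6 V

The wiper splits the pot into (1−α)R = 157.4 kΩ above and αR = 209.6 kΩ below.
Lower section ‖ load = 201.4 kΩ.
V_wiper = 24.2 × 201.4/(157.4 + 201.4) = 13.6 V.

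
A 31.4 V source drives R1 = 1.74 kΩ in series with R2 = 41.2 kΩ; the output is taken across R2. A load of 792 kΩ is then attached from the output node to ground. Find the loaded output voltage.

V_out ≈ 30.1 V

The load sits in parallel with R2: R2‖R_L = (41.2 × 792) / (41.2 + 792) = 39.16 kΩ.
V_out = 31.4 × 39.16 / (1.74 + 39.16) = 31.4 × 39.16/40.90 = 30.1 V.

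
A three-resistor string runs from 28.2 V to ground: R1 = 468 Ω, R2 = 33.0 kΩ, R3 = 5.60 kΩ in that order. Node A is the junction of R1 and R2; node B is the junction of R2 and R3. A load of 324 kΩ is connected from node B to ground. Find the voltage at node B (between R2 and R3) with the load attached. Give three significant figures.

V ≈ 3.98 V

At node B, R3 is in parallel with the load: R3‖R_L = 5505 Ω.
Below node A the resistance is R2 + (R3‖R_L) = 38500 Ω, so V_A = 28.2 × 38500/38970 = 27.86 V.
Then V_B = V_A × (R3‖R_L)/(R2 + R3‖R_L) = 27.86 × 5505/38500 = 3.98 V.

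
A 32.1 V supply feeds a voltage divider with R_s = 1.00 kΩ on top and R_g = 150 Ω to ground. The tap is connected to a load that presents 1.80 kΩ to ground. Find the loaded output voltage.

The load sits in parallel with R_g: R_g‖R_L = (150 × 1800) / (150 + 1800) = 138.5 Ω.
V_out = 32.1 × 138.5 / (1000 + 138.5) = 32.1 × 138.5/1138 = 3.90 V.

V_out ≈ 3.90 V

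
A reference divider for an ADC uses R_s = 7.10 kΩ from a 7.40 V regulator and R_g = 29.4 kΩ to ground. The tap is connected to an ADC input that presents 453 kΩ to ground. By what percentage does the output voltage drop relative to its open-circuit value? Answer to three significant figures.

1.25 %

The divider's output (Thévenin) resistance is R_s‖R_g = 5.719 kΩ.
Fractional drop under load = R_th/(R_th + R_L) = 5.719 / (5.719 + 453) = 0.01247.
So the output falls by 1.25 %.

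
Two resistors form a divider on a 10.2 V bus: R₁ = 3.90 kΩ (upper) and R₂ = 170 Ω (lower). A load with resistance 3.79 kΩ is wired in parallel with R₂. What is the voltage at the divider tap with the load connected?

V_out ≈ 0.408 V

The load sits in parallel with R₂: R₂‖R_L = (170 × 3790) / (170 + 3790) = 162.7 Ω.
V_out = 10.2 × 162.7 / (3900 + 162.7) = 10.2 × 162.7/4063 = 0.408 V.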